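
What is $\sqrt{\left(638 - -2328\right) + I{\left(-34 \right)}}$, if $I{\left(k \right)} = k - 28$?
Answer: $22 \sqrt{6} \approx 53.889$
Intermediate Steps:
$I{\left(k \right)} = -28 + k$ ($I{\left(k \right)} = k - 28 = -28 + k$)
$\sqrt{\left(638 - -2328\right) + I{\left(-34 \right)}} = \sqrt{\left(638 - -2328\right) - 62} = \sqrt{\left(638 + 2328\right) - 62} = \sqrt{2966 - 62} = \sqrt{2904} = 22 \sqrt{6}$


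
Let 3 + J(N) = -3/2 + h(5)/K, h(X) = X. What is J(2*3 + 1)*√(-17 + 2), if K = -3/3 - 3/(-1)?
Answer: -2*I*√15 ≈ -7.746*I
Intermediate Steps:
K = 2 (K = -3*⅓ - 3*(-1) = -1 + 3 = 2)
J(N) = -2 (J(N) = -3 + (-3/2 + 5/2) = -3 + 1 = -2)
J(2*3 + 1)*√(-17 + 2) = -2*√(-17 + 2) = -2*I*√15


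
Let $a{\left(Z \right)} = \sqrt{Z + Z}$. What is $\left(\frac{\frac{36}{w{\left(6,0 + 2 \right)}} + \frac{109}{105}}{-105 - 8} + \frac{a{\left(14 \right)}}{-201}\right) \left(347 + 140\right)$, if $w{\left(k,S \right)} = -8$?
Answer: $\frac{354049}{23730} - \frac{974 \sqrt{7}}{201} \approx 2.0992$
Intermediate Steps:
$a{\left(Z \right)} = \sqrt{2} \sqrt{Z}$ ($a{\left(Z \right)} = \sqrt{2 Z} = \sqrt{2} \sqrt{Z}$)
$\left(\frac{\frac{36}{w{\left(6,0 + 2 \right)}} + \frac{109}{105}}{-105 - 8} + \frac{a{\left(14 \right)}}{-201}\right) \left(347 + 140\right) = \left(\frac{\frac{36}{-8} + \frac{109}{105}}{-105 - 8} + \frac{\sqrt{2} \sqrt{14}}{-201}\right) \left(347 + 140\right) = \left(\frac{36 \left(- \frac{1}{8}\right) + 109 \cdot \frac{1}{105}}{-113} + 2 \sqrt{7} \left(- \frac{1}{201}\right)\right) 487 = \left(\left(- \frac{9}{2} + \frac{109}{105}\right) \left(- \frac{1}{113}\right) - \frac{2 \sqrt{7}}{201}\right) 487 = \left(\left(- \frac{727}{210}\right) \left(- \frac{1}{113}\right) - \frac{2 \sqrt{7}}{201}\right) 487 = \left(\frac{727}{23730} - \frac{2 \sqrt{7}}{201}\right) 487 = \frac{354049}{23730} - \frac{974 \sqrt{7}}{201}$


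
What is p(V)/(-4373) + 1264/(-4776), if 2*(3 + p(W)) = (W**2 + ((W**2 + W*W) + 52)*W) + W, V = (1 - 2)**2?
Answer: -705859/2610681 ≈ -0.27037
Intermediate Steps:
V = 1 (V = (-1)**2 = 1)
p(W) = -3 + W/2 + W**2/2 + W*(52 + 2*W**2)/2 (p(W) = -3 + ((W**2 + ((W**2 + W*W) + 52)*W) + W)/2 = -3 + ((W**2 + ((W**2 + W**2) + 52)*W) + W)/2 = -3 + ((W**2 + (2*W**2 + 52)*W) + W)/2 = -3 + ((W**2 + (52 + 2*W**2)*W) + W)/2 = -3 + ((W**2 + W*(52 + 2*W**2)) + W)/2 = -3 + (W + W**2 + W*(52 + 2*W**2))/2 = -3 + (W/2 + W**2/2 + W*(52 + 2*W**2)/2) = -3 + W/2 + W**2/2 + W*(52 + 2*W**2)/2)
p(V)/(-4373) + 1264/(-4776) = (-3 + 1**3 + (1/2)*1**2 + (53/2)*1)/(-4373) + 1264/(-4776) = (-3 + 1 + (1/2)*1 + 53/2)*(-1/4373) + 1264*(-1/4776) = (-3 + 1 + 1/2 + 53/2)*(-1/4373) - 158/597 = 25*(-1/4373) - 158/597 = -25/4373 - 158/597 = -705859/2610681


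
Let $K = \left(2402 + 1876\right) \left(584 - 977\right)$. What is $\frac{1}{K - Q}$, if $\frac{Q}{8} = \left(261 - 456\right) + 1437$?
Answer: $- \frac{1}{1691190} \approx -5.913 \cdot 10^{-7}$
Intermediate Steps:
$Q = 9936$ ($Q = 8 \left(\left(261 - 456\right) + 1437\right) = 8 \left(-195 + 1437\right) = 8 \cdot 1242 = 9936$)
$K = -1681254$ ($K = 4278 \left(-393\right) = -1681254$)
$\frac{1}{K - Q} = \frac{1}{-1681254 - 9936} = \frac{1}{-1691190} = - \frac{1}{1691190}$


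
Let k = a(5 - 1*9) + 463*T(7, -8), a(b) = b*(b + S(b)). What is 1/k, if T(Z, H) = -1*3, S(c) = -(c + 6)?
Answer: -1/1365 ≈ -0.00073260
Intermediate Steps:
S(c) = -6 - c (S(c) = -(6 + c) = -6 - c)
T(Z, H) = -3
a(b) = -6*b (a(b) = b*(b + (-6 - b)) = b*(-6) = -6*b)
k = -1365 (k = -6*(5 - 1*9) + 463*(-3) = -6*(5 - 9) - 1389 = -6*(-4) - 1389 = 24 - 1389 = -1365)
1/k = 1/(-1365) = -1/1365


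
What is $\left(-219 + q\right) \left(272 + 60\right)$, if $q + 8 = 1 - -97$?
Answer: $-42828$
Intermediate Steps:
$q = 90$ ($q = -8 + \left(1 - -97\right) = -8 + \left(1 + 97\right) = -8 + 98 = 90$)
$\left(-219 + q\right) \left(272 + 60\right) = \left(-219 + 90\right) \left(272 + 60\right) = \left(-129\right) 332 = -42828$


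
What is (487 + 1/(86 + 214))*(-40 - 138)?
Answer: -13002989/150 ≈ -86687.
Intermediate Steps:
(487 + 1/(86 + 214))*(-40 - 138) = (487 + 1/300)*(-178) = (146101/300)*(-178) = -13002989/150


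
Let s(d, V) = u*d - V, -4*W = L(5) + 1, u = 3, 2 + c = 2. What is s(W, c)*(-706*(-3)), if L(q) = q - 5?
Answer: -3177/2 ≈ -1588.5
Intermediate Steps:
c = 0 (c = -2 + 2 = 0)
L(q) = -5 + q
W = -¼ (W = -((-5 + 5) + 1)/4 = -(0 + 1)/4 = -¼*1 = -¼ ≈ -0.25000)
s(d, V) = -V + 3*d (s(d, V) = 3*d - V = -V + 3*d)
s(W, c)*(-706*(-3)) = (-1*0 + 3*(-¼))*(-706*(-3)) = (0 - ¾)*2118 = -¾*2118 = -3177/2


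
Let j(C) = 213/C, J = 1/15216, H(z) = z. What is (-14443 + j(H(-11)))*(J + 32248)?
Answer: -3548236564997/7608 ≈ -4.6638e+8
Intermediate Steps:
J = 1/15216 ≈ 6.5720e-5
(-14443 + j(H(-11)))*(J + 32248) = (-14443 + 213/(-11))*(1/15216 + 32248) = (-14443 + 213*(-1/11))*(490685569/15216) = (-14443 - 213/11)*(490685569/15216) = -159086/11*490685569/15216 = -3548236564997/7608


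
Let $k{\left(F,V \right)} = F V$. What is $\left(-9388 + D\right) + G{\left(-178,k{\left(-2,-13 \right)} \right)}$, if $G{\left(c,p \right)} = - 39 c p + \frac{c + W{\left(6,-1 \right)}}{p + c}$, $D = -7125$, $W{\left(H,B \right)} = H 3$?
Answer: $\frac{3115621}{19} \approx 1.6398 \cdot 10^{5}$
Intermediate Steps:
$W{\left(H,B \right)} = 3 H$
$G{\left(c,p \right)} = \frac{18 + c}{c + p} - 39 c p$ ($G{\left(c,p \right)} = - 39 c p + \frac{c + 3 \cdot 6}{p + c} = - 39 c p + \frac{c + 18}{c + p} = - 39 c p + \frac{18 + c}{c + p} = \frac{18 + c}{c + p} - 39 c p$)
$\left(-9388 + D\right) + G{\left(-178,k{\left(-2,-13 \right)} \right)} = \left(-9388 - 7125\right) + \frac{18 - 178 - - 6942 \left(\left(-2\right) \left(-13\right)\right)^{2} - 39 \left(\left(-2\right) \left(-13\right)\right) \left(-178\right)^{2}}{-178 - -26} = -16513 + \frac{18 - 178 - - 6942 \cdot 26^{2} - 1014 \cdot 31684}{-178 + 26} = -16513 + \frac{18 - 178 - \left(-6942\right) 676 - 32127576}{-152} = -16513 - \frac{18 - 178 + 4692792 - 32127576}{152} = -16513 - - \frac{3429368}{19} = -16513 + \frac{3429368}{19} = \frac{3115621}{19}$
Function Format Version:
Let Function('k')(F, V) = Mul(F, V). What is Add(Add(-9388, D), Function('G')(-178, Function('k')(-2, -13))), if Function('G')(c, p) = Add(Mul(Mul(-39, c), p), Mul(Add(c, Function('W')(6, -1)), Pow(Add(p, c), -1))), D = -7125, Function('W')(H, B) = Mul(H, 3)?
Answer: Rational(3115621, 19) ≈ 1.6398e+5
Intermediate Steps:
Function('W')(H, B) = Mul(3, H)
Function('G')(c, p) = Add(Mul(Pow(Add(c, p), -1), Add(18, c)), Mul(-39, c, p)) (Function('G')(c, p) = Add(Mul(Mul(-39, c), p), Mul(Add(c, Mul(3, 6)), Pow(Add(p, c), -1))) = Add(Mul(-39, c, p), Mul(Add(c, 18), Pow(Add(c, p), -1))) = Add(Mul(-39, c, p), Mul(Add(18, c), Pow(Add(c, p), -1))) = Add(Mul(-39, c, p), Mul(Pow(Add(c, p), -1), Add(18, c))) = Add(Mul(Pow(Add(c, p), -1), Add(18, c)), Mul(-39, c, p)))
Add(Add(-9388, D), Function('G')(-178, Function('k')(-2, -13))) = Add(Add(-9388, -7125), Mul(Pow(Add(-178, Mul(-2, -13)), -1), Add(18, -178, Mul(-39, -178, Pow(Mul(-2, -13), 2)), Mul(-39, Mul(-2, -13), Pow(-178, 2))))) = Add(-16513, Mul(Pow(Add(-178, 26), -1), Add(18, -178, Mul(-39, -178, Pow(26, 2)), Mul(-39, 26, 31684)))) = Add(-16513, Mul(Pow(-152, -1), Add(18, -178, Mul(-39, -178, 676), -32127576))) = Add(-16513, Mul(Rational(-1, 152), Add(18, -178, 4692792, -32127576))) = Add(-16513, Mul(Rational(-1, 152), -27434944)) = Add(-16513, Rational(3429368, 19)) = Rational(3115621, 19)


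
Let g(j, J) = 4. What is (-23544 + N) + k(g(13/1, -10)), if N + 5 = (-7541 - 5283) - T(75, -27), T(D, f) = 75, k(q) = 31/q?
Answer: -145761/4 ≈ -36440.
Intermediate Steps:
N = -12904 (N = -5 + ((-7541 - 5283) - 1*75) = -5 + (-12824 - 75) = -5 - 12899 = -12904)
(-23544 + N) + k(g(13/1, -10)) = (-23544 - 12904) + 31/4 = -36448 + 31*(1/4) = -36448 + 31/4 = -145761/4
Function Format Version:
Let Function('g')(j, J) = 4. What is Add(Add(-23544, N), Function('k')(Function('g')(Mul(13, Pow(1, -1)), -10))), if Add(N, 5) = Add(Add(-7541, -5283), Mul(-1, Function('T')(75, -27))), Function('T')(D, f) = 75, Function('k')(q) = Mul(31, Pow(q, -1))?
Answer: Rational(-145761, 4) ≈ -36440.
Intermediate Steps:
N = -12904 (N = Add(-5, Add(Add(-7541, -5283), Mul(-1, 75))) = Add(-5, Add(-12824, -75)) = Add(-5, -12899) = -12904)
Add(Add(-23544, N), Function('k')(Function('g')(Mul(13, Pow(1, -1)), -10))) = Add(Add(-23544, -12904), Mul(31, Pow(4, -1))) = Add(-36448, Mul(31, Rational(1, 4))) = Add(-36448, Rational(31, 4)) = Rational(-145761, 4)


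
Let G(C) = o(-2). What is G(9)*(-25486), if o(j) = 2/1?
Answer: -50972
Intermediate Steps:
o(j) = 2 (o(j) = 2*1 = 2)
G(C) = 2
G(9)*(-25486) = 2*(-25486) = -50972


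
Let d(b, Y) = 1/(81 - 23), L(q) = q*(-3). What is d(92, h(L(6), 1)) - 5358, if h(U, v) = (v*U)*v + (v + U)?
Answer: -310763/58 ≈ -5358.0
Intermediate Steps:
L(q) = -3*q
h(U, v) = U + v + U*v² (h(U, v) = (U*v)*v + (U + v) = U*v² + (U + v) = U + v + U*v²)
d(b, Y) = 1/58
d(92, h(L(6), 1)) - 5358 = 1/58 - 5358 = -310763/58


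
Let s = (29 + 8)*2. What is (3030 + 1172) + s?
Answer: 4276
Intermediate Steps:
s = 74 (s = 37*2 = 74)
(3030 + 1172) + s = (3030 + 1172) + 74 = 4202 + 74 = 4276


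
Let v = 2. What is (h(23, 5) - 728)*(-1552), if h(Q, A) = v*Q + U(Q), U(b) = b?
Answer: 1022768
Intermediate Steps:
h(Q, A) = 3*Q (h(Q, A) = 2*Q + Q = 3*Q)
(h(23, 5) - 728)*(-1552) = (3*23 - 728)*(-1552) = (69 - 728)*(-1552) = -659*(-1552) = 1022768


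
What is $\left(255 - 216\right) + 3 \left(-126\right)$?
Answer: $-339$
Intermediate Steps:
$\left(255 - 216\right) + 3 \left(-126\right) = 39 - 378 = -339$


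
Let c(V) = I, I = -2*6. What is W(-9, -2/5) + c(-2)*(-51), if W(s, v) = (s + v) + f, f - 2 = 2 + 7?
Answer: 3068/5 ≈ 613.60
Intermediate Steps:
I = -12
c(V) = -12
f = 11 (f = 2 + (2 + 7) = 2 + 9 = 11)
W(s, v) = 11 + s + v (W(s, v) = (s + v) + 11 = 11 + s + v)
W(-9, -2/5) + c(-2)*(-51) = (11 - 9 - 2/5) - 12*(-51) = (11 - 9 - 2*⅕) + 612 = (11 - 9 - ⅖) + 612 = 8/5 + 612 = 3068/5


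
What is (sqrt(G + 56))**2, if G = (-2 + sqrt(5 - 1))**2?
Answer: 56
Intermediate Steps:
G = 0 (G = (-2 + sqrt(4))**2 = (-2 + 2)**2 = 0**2 = 0)
(sqrt(G + 56))**2 = (sqrt(0 + 56))**2 = (sqrt(56))**2 = (2*sqrt(14))**2 = 56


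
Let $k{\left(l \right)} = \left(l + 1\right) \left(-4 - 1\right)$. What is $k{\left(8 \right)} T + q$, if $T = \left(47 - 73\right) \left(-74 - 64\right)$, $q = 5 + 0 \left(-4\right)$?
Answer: $-161455$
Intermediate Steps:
$k{\left(l \right)} = -5 - 5 l$ ($k{\left(l \right)} = \left(1 + l\right) \left(-5\right) = -5 - 5 l$)
$q = 5$ ($q = 5 + 0 = 5$)
$T = 3588$ ($T = \left(-26\right) \left(-138\right) = 3588$)
$k{\left(8 \right)} T + q = \left(-5 - 40\right) 3588 + 5 = \left(-45\right) 3588 + 5 = -161460 + 5 = -161455$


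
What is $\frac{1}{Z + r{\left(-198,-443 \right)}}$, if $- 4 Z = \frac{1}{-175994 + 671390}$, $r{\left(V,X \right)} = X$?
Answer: $- \frac{1981584}{877841713} \approx -0.0022573$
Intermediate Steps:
$Z = - \frac{1}{1981584}$ ($Z = - \frac{1}{4 \left(-175994 + 671390\right)} = - \frac{1}{4 \cdot 495396} = \left(- \frac{1}{4}\right) \frac{1}{495396} = - \frac{1}{1981584} \approx -5.0465 \cdot 10^{-7}$)
$\frac{1}{Z + r{\left(-198,-443 \right)}} = \frac{1}{- \frac{1}{1981584} - 443} = \frac{1}{- \frac{877841713}{1981584}} = - \frac{1981584}{877841713}$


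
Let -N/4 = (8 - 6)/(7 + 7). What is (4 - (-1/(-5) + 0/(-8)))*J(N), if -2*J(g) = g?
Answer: 38/35 ≈ 1.0857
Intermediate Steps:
N = -4/7 (N = -4*(8 - 6)/(7 + 7) = -8/14 = -4*⅐ = -4/7 ≈ -0.57143)
J(g) = -g/2
(4 - (-1/(-5) + 0/(-8)))*J(N) = (4 - (-1/(-5) + 0/(-8)))*(-½*(-4/7)) = (4 - (-1*(-⅕) + 0*(-⅛)))*(2/7) = (4 - (⅕ + 0))*(2/7) = (4 - 1*⅕)*(2/7) = (4 - ⅕)*(2/7) = (19/5)*(2/7) = 38/35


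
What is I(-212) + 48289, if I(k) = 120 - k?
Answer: 48621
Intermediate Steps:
I(-212) + 48289 = (120 - 1*(-212)) + 48289 = (120 + 212) + 48289 = 332 + 48289 = 48621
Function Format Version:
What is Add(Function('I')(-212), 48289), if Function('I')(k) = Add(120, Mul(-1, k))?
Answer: 48621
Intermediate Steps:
Add(Function('I')(-212), 48289) = Add(Add(120, Mul(-1, -212)), 48289) = Add(Add(120, 212), 48289) = Add(332, 48289) = 48621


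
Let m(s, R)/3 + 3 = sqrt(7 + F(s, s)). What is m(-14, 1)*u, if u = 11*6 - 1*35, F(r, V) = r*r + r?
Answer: -279 + 279*sqrt(21) ≈ 999.54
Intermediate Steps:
F(r, V) = r + r**2 (F(r, V) = r**2 + r = r + r**2)
u = 31 (u = 66 - 35 = 31)
m(s, R) = -9 + 3*sqrt(7 + s*(1 + s))
m(-14, 1)*u = (-9 + 3*sqrt(7 - 14*(1 - 14)))*31 = (-9 + 3*sqrt(7 - 14*(-13)))*31 = (-9 + 3*sqrt(7 + 182))*31 = (-9 + 3*sqrt(189))*31 = (-9 + 3*(3*sqrt(21)))*31 = (-9 + 9*sqrt(21))*31 = -279 + 279*sqrt(21)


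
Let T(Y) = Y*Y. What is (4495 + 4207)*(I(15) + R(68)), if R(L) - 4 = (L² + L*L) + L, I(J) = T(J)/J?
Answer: 81233170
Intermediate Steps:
T(Y) = Y²
I(J) = J (I(J) = J²/J = J)
R(L) = 4 + L + 2*L² (R(L) = 4 + ((L² + L*L) + L) = 4 + ((L² + L²) + L) = 4 + (2*L² + L) = 4 + (L + 2*L²) = 4 + L + 2*L²)
(4495 + 4207)*(I(15) + R(68)) = (4495 + 4207)*(15 + (4 + 68 + 2*68²)) = 8702*(15 + (4 + 68 + 2*4624)) = 8702*(15 + (4 + 68 + 9248)) = 8702*(15 + 9320) = 8702*9335 = 81233170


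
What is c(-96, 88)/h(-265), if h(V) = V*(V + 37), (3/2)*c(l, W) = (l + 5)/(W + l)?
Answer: 91/725040 ≈ 0.00012551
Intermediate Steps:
c(l, W) = 2*(5 + l)/(3*(W + l)) (c(l, W) = 2*((l + 5)/(W + l))/3 = 2*((5 + l)/(W + l))/3 = 2*(5 + l)/(3*(W + l)))
h(V) = V*(37 + V)
c(-96, 88)/h(-265) = (2*(5 - 96)/(3*(88 - 96)))/((-265*(37 - 265))) = ((⅔)*(-91)/(-8))/((-265*(-228))) = ((⅔)*(-⅛)*(-91))/60420 = (91/12)*(1/60420) = 91/725040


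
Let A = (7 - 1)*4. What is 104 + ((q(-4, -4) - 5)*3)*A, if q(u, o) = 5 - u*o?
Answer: -1048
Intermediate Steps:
q(u, o) = 5 - o*u
A = 24 (A = 6*4 = 24)
104 + ((q(-4, -4) - 5)*3)*A = 104 + (((5 - 1*(-4)*(-4)) - 5)*3)*24 = 104 + (((5 - 16) - 5)*3)*24 = 104 + ((-11 - 5)*3)*24 = 104 - 16*3*24 = 104 - 48*24 = 104 - 1152 = -1048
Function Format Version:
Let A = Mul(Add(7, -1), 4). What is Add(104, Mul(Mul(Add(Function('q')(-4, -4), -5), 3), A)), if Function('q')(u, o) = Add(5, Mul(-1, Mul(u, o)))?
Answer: -1048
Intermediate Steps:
Function('q')(u, o) = Add(5, Mul(-1, o, u)) (Function('q')(u, o) = Add(5, Mul(-1, Mul(o, u))) = Add(5, Mul(-1, o, u)))
A = 24 (A = Mul(6, 4) = 24)
Add(104, Mul(Mul(Add(Function('q')(-4, -4), -5), 3), A)) = Add(104, Mul(Mul(Add(Add(5, Mul(-1, -4, -4)), -5), 3), 24)) = Add(104, Mul(Mul(Add(Add(5, -16), -5), 3), 24)) = Add(104, Mul(Mul(Add(-11, -5), 3), 24)) = Add(104, Mul(Mul(-16, 3), 24)) = Add(104, Mul(-48, 24)) = Add(104, -1152) = -1048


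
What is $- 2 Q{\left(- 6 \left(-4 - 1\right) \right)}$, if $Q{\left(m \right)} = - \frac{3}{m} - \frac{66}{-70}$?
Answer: $- \frac{59}{35} \approx -1.6857$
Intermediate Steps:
$Q{\left(m \right)} = \frac{33}{35} - \frac{3}{m}$ ($Q{\left(m \right)} = - \frac{3}{m} - - \frac{33}{35} = - \frac{3}{m} + \frac{33}{35} = \frac{33}{35} - \frac{3}{m}$)
$- 2 Q{\left(- 6 \left(-4 - 1\right) \right)} = - 2 \left(\frac{33}{35} - \frac{3}{\left(-6\right) \left(-4 - 1\right)}\right) = - 2 \left(\frac{33}{35} - \frac{3}{\left(-6\right) \left(-5\right)}\right) = - 2 \left(\frac{33}{35} - \frac{3}{30}\right) = - 2 \left(\frac{33}{35} - \frac{1}{10}\right) = \left(-2\right) \frac{59}{70} = - \frac{59}{35}$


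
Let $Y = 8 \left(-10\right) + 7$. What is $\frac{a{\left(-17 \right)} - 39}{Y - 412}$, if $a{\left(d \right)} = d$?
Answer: $\frac{56}{485} \approx 0.11546$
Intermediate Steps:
$Y = -73$ ($Y = -80 + 7 = -73$)
$\frac{a{\left(-17 \right)} - 39}{Y - 412} = \frac{-17 - 39}{-73 - 412} = - \frac{56}{-485} = \left(-56\right) \left(- \frac{1}{485}\right) = \frac{56}{485}$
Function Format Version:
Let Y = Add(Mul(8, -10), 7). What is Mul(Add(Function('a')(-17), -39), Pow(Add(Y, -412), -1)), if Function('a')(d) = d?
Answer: Rational(56, 485) ≈ 0.11546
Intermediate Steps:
Y = -73 (Y = Add(-80, 7) = -73)
Mul(Add(Function('a')(-17), -39), Pow(Add(Y, -412), -1)) = Mul(Add(-17, -39), Pow(Add(-73, -412), -1)) = Mul(-56, Pow(-485, -1)) = Mul(-56, Rational(-1, 485)) = Rational(56, 485)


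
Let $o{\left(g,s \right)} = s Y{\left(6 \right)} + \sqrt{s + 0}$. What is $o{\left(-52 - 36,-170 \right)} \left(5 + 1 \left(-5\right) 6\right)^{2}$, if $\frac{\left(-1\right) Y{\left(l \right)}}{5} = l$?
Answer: $3187500 + 625 i \sqrt{170} \approx 3.1875 \cdot 10^{6} + 8149.0 i$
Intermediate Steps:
$Y{\left(l \right)} = - 5 l$
$o{\left(g,s \right)} = \sqrt{s} - 30 s$ ($o{\left(g,s \right)} = s \left(\left(-5\right) 6\right) + \sqrt{s + 0} = s \left(-30\right) + \sqrt{s} = - 30 s + \sqrt{s} = \sqrt{s} - 30 s$)
$o{\left(-52 - 36,-170 \right)} \left(5 + 1 \left(-5\right) 6\right)^{2} = \left(\sqrt{-170} - -5100\right) \left(5 + 1 \left(-5\right) 6\right)^{2} = \left(i \sqrt{170} + 5100\right) \left(5 - 30\right)^{2} = \left(5100 + i \sqrt{170}\right) \left(5 - 30\right)^{2} = \left(5100 + i \sqrt{170}\right) \left(-25\right)^{2} = \left(5100 + i \sqrt{170}\right) 625 = 3187500 + 625 i \sqrt{170}$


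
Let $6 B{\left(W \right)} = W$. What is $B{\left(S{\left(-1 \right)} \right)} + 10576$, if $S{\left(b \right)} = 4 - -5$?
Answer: $\frac{21155}{2} \approx 10578.0$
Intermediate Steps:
$S{\left(b \right)} = 9$ ($S{\left(b \right)} = 4 + 5 = 9$)
$B{\left(W \right)} = \frac{W}{6}$
$B{\left(S{\left(-1 \right)} \right)} + 10576 = \frac{1}{6} \cdot 9 + 10576 = \frac{3}{2} + 10576 = \frac{21155}{2}$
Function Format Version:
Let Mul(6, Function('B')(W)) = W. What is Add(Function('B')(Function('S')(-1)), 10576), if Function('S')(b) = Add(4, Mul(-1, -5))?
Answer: Rational(21155, 2) ≈ 10578.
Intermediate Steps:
Function('S')(b) = 9 (Function('S')(b) = Add(4, 5) = 9)
Function('B')(W) = Mul(Rational(1, 6), W)
Add(Function('B')(Function('S')(-1)), 10576) = Add(Mul(Rational(1, 6), 9), 10576) = Add(Rational(3, 2), 10576) = Rational(21155, 2)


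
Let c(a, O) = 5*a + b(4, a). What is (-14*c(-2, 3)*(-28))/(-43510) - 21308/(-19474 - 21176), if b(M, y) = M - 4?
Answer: 54322954/88434075 ≈ 0.61428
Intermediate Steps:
b(M, y) = -4 + M
c(a, O) = 5*a (c(a, O) = 5*a + (-4 + 4) = 5*a + 0 = 5*a)
(-14*c(-2, 3)*(-28))/(-43510) - 21308/(-19474 - 21176) = (-70*(-2)*(-28))/(-43510) - 21308/(-19474 - 21176) = (-14*(-10)*(-28))*(-1/43510) - 21308/(-40650) = (140*(-28))*(-1/43510) - 21308*(-1/40650) = -3920*(-1/43510) + 10654/20325 = 392/4351 + 10654/20325 = 54322954/88434075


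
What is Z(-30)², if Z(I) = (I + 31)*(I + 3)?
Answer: 729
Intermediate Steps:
Z(I) = (3 + I)*(31 + I) (Z(I) = (31 + I)*(3 + I) = (3 + I)*(31 + I))
Z(-30)² = (93 + (-30)² + 34*(-30))² = (93 + 900 - 1020)² = (-27)² = 729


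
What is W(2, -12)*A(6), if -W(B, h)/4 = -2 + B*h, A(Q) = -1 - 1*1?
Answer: -208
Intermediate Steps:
A(Q) = -2 (A(Q) = -1 - 1 = -2)
W(B, h) = 8 - 4*B*h (W(B, h) = -4*(-2 + B*h) = 8 - 4*B*h)
W(2, -12)*A(6) = (8 - 4*2*(-12))*(-2) = (8 + 96)*(-2) = 104*(-2) = -208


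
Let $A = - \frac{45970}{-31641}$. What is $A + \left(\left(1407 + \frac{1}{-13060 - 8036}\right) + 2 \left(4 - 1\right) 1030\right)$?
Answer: $\frac{1688427048037}{222499512} \approx 7588.5$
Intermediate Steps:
$A = \frac{45970}{31641}$ ($A = \left(-45970\right) \left(- \frac{1}{31641}\right) = \frac{45970}{31641} \approx 1.4529$)
$A + \left(\left(1407 + \frac{1}{-13060 - 8036}\right) + 2 \left(4 - 1\right) 1030\right) = \frac{45970}{31641} + \left(\left(1407 + \frac{1}{-13060 - 8036}\right) + 2 \left(4 - 1\right) 1030\right) = \frac{45970}{31641} + \left(\left(1407 + \frac{1}{-21096}\right) + 2 \cdot 3 \cdot 1030\right) = \frac{45970}{31641} + \left(\left(1407 - \frac{1}{21096}\right) + 6 \cdot 1030\right) = \frac{45970}{31641} + \left(\frac{29682071}{21096} + 6180\right) = \frac{45970}{31641} + \frac{160055351}{21096} = \frac{1688427048037}{222499512}$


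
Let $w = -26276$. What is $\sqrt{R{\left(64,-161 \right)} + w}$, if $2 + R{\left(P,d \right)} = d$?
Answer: $i \sqrt{26439} \approx 162.6 i$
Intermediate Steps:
$R{\left(P,d \right)} = -2 + d$
$\sqrt{R{\left(64,-161 \right)} + w} = \sqrt{\left(-2 - 161\right) - 26276} = \sqrt{-163 - 26276} = \sqrt{-26439} = i \sqrt{26439}$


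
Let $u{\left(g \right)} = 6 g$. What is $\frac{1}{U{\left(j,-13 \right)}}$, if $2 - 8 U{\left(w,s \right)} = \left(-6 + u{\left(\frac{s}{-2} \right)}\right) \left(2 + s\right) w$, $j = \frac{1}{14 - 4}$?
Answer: $\frac{80}{383} \approx 0.20888$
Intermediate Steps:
$j = \frac{1}{10} \approx 0.1$
$U{\left(w,s \right)} = \frac{1}{4} - \frac{w \left(-6 - 3 s\right) \left(2 + s\right)}{8}$ ($U{\left(w,s \right)} = \frac{1}{4} - \frac{\left(-6 + 6 \frac{s}{-2}\right) \left(2 + s\right) w}{8} = \frac{1}{4} - \frac{\left(-6 + 6 s \left(- \frac{1}{2}\right)\right) \left(2 + s\right) w}{8} = \frac{1}{4} - \frac{\left(-6 + 6 \left(- \frac{s}{2}\right)\right) \left(2 + s\right) w}{8} = \frac{1}{4} - \frac{\left(-6 - 3 s\right) \left(2 + s\right) w}{8} = \frac{1}{4} - \frac{w \left(-6 - 3 s\right) \left(2 + s\right)}{8}$)
$\frac{1}{U{\left(j,-13 \right)}} = \frac{1}{\frac{1}{4} + \frac{3}{2} \cdot \frac{1}{10} + \frac{3}{2} \left(-13\right) \frac{1}{10} + \frac{3}{8} \cdot \frac{1}{10} \left(-13\right)^{2}} = \frac{1}{\frac{1}{4} + \frac{3}{20} - \frac{39}{20} + \frac{3}{8} \cdot \frac{1}{10} \cdot 169} = \frac{1}{\frac{1}{4} + \frac{3}{20} - \frac{39}{20} + \frac{507}{80}} = \frac{1}{\frac{383}{80}} = \frac{80}{383}$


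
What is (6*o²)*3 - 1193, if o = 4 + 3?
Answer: -311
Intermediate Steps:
o = 7
(6*o²)*3 - 1193 = (6*7²)*3 - 1193 = (6*49)*3 - 1193 = 294*3 - 1193 = 882 - 1193 = -311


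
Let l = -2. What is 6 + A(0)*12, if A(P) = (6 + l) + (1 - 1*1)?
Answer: 54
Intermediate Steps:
A(P) = 4 (A(P) = (6 - 2) + (1 - 1*1) = 4 + (1 - 1) = 4 + 0 = 4)
6 + A(0)*12 = 6 + 4*12 = 6 + 48 = 54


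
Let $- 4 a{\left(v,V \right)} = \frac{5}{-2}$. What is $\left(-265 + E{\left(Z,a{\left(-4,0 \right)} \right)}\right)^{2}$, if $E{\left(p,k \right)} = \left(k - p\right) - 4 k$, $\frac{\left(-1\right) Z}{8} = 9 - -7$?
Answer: $\frac{1234321}{64} \approx 19286.0$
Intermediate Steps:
$a{\left(v,V \right)} = \frac{5}{8}$ ($a{\left(v,V \right)} = - \frac{5 \frac{1}{-2}}{4} = - \frac{5 \left(- \frac{1}{2}\right)}{4} = \left(- \frac{1}{4}\right) \left(- \frac{5}{2}\right) = \frac{5}{8}$)
$Z = -128$ ($Z = - 8 \left(9 - -7\right) = - 8 \left(9 + 7\right) = \left(-8\right) 16 = -128$)
$E{\left(p,k \right)} = - p - 3 k$
$\left(-265 + E{\left(Z,a{\left(-4,0 \right)} \right)}\right)^{2} = \left(-265 - - \frac{1009}{8}\right)^{2} = \left(-265 + \left(128 - \frac{15}{8}\right)\right)^{2} = \left(-265 + \frac{1009}{8}\right)^{2} = \left(- \frac{1111}{8}\right)^{2} = \frac{1234321}{64}$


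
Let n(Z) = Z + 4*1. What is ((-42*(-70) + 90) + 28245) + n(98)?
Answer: 31377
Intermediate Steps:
n(Z) = 4 + Z (n(Z) = Z + 4 = 4 + Z)
((-42*(-70) + 90) + 28245) + n(98) = ((-42*(-70) + 90) + 28245) + (4 + 98) = ((2940 + 90) + 28245) + 102 = (3030 + 28245) + 102 = 31275 + 102 = 31377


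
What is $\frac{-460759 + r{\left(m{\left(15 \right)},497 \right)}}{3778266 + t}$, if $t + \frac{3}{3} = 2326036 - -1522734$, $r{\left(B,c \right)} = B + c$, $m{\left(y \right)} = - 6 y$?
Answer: $- \frac{460352}{7627035} \approx -0.060358$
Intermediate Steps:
$t = 3848769$ ($t = -1 + \left(2326036 - -1522734\right) = -1 + \left(2326036 + 1522734\right) = -1 + 3848770 = 3848769$)
$\frac{-460759 + r{\left(m{\left(15 \right)},497 \right)}}{3778266 + t} = \frac{-460759 + \left(\left(-6\right) 15 + 497\right)}{3778266 + 3848769} = \frac{-460759 + \left(-90 + 497\right)}{7627035} = \left(-460759 + 407\right) \frac{1}{7627035} = \left(-460352\right) \frac{1}{7627035} = - \frac{460352}{7627035}$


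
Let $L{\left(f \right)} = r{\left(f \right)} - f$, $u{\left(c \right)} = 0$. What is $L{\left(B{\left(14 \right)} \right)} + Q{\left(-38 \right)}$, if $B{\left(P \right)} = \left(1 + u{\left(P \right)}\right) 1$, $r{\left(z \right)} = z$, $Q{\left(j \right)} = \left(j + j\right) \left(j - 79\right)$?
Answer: $8892$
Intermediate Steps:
$Q{\left(j \right)} = 2 j \left(-79 + j\right)$
$B{\left(P \right)} = 1$ ($B{\left(P \right)} = \left(1 + 0\right) 1 = 1 \cdot 1 = 1$)
$L{\left(f \right)} = 0$ ($L{\left(f \right)} = f - f = 0$)
$L{\left(B{\left(14 \right)} \right)} + Q{\left(-38 \right)} = 0 + 2 \left(-38\right) \left(-79 - 38\right) = 0 + 2 \left(-38\right) \left(-117\right) = 0 + 8892 = 8892$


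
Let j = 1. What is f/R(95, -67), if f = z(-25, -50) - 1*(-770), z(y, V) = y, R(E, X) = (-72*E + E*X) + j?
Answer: -745/13204 ≈ -0.056422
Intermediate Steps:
R(E, X) = 1 - 72*E + E*X (R(E, X) = (-72*E + E*X) + 1 = 1 - 72*E + E*X)
f = 745 (f = -25 - 1*(-770) = -25 + 770 = 745)
f/R(95, -67) = 745/(1 - 72*95 + 95*(-67)) = 745/(1 - 6840 - 6365) = 745/(-13204) = 745*(-1/13204) = -745/13204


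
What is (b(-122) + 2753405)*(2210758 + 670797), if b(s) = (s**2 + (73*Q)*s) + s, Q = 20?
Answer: 7463362883085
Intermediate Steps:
b(s) = s**2 + 1461*s (b(s) = (s**2 + (73*20)*s) + s = (s**2 + 1460*s) + s = s**2 + 1461*s)
(b(-122) + 2753405)*(2210758 + 670797) = (-122*(1461 - 122) + 2753405)*(2210758 + 670797) = (-122*1339 + 2753405)*2881555 = (-163358 + 2753405)*2881555 = 2590047*2881555 = 7463362883085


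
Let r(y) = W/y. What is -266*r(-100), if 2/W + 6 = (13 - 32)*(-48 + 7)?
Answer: 133/19325 ≈ 0.0068823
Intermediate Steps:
W = 2/773 (W = 2/(-6 + (13 - 32)*(-48 + 7)) = 2/(-6 - 19*(-41)) = 2/(-6 + 779) = 2/773 ≈ 0.0025873)
r(y) = 2/(773*y)
-266*r(-100) = -532/(773*(-100)) = -532*(-1)/(773*100) = -266*(-1/38650) = 133/19325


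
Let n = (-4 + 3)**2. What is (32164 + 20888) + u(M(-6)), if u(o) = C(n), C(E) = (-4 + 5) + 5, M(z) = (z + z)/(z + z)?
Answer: 53058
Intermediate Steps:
n = 1 (n = (-1)**2 = 1)
M(z) = 1 (M(z) = (2*z)/((2*z)) = (2*z)*(1/(2*z)) = 1)
C(E) = 6 (C(E) = 1 + 5 = 6)
u(o) = 6
(32164 + 20888) + u(M(-6)) = (32164 + 20888) + 6 = 53052 + 6 = 53058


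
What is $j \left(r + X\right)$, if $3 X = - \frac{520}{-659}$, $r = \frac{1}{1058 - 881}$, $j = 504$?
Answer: $\frac{5264952}{38881} \approx 135.41$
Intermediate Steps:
$r = \frac{1}{177} \approx 0.0056497$
$X = \frac{520}{1977}$ ($X = \frac{\left(-520\right) \frac{1}{-659}}{3} = \frac{\left(-520\right) \left(- \frac{1}{659}\right)}{3} = \frac{1}{3} \cdot \frac{520}{659} = \frac{520}{1977} \approx 0.26302$)
$j \left(r + X\right) = 504 \left(\frac{1}{177} + \frac{520}{1977}\right) = 504 \cdot \frac{31339}{116643} = \frac{5264952}{38881}$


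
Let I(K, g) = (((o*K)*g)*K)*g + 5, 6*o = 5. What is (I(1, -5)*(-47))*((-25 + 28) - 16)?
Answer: 94705/6 ≈ 15784.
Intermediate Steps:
o = ⅚ (o = (⅙)*5 = ⅚ ≈ 0.83333)
I(K, g) = 5 + 5*K²*g²/6 (I(K, g) = (((5*K/6)*g)*K)*g + 5 = ((5*K*g/6)*K)*g + 5 = (5*g*K²/6)*g + 5 = 5*K²*g²/6 + 5 = 5 + 5*K²*g²/6)
(I(1, -5)*(-47))*((-25 + 28) - 16) = ((5 + (⅚)*1²*(-5)²)*(-47))*((-25 + 28) - 16) = ((5 + (⅚)*1*25)*(-47))*(3 - 16) = ((5 + 125/6)*(-47))*(-13) = ((155/6)*(-47))*(-13) = -7285/6*(-13) = 94705/6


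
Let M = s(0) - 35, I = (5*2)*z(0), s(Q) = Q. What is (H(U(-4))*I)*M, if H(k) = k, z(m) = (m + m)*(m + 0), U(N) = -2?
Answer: 0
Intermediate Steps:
z(m) = 2*m**2 (z(m) = (2*m)*m = 2*m**2)
I = 0 (I = (5*2)*(2*0**2) = 10*(2*0) = 10*0 = 0)
M = -35 (M = 0 - 35 = -35)
(H(U(-4))*I)*M = -2*0*(-35) = 0*(-35) = 0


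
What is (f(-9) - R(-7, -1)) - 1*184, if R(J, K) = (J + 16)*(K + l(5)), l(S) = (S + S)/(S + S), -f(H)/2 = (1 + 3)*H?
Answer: -112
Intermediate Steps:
f(H) = -8*H (f(H) = -2*(1 + 3)*H = -8*H)
l(S) = 1 (l(S) = (2*S)/((2*S)) = (2*S)*(1/(2*S)) = 1)
R(J, K) = (1 + K)*(16 + J) (R(J, K) = (J + 16)*(K + 1) = (16 + J)*(1 + K) = (1 + K)*(16 + J))
(f(-9) - R(-7, -1)) - 1*184 = (-8*(-9) - (16 - 7 + 16*(-1) - 7*(-1))) - 1*184 = (72 - (16 - 7 - 16 + 7)) - 184 = (72 - 1*0) - 184 = (72 + 0) - 184 = 72 - 184 = -112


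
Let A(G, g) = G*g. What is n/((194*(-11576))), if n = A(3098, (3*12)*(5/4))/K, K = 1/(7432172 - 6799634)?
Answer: -22045530645/561436 ≈ -39266.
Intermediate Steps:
K = 1/632538 ≈ 1.5809e-6
n = 88182122580 (n = (3098*((3*12)*(5/4)))/(1/632538) = (3098*(36*(5*(1/4))))*632538 = (3098*(36*(5/4)))*632538 = (3098*45)*632538 = 139410*632538 = 88182122580)
n/((194*(-11576))) = 88182122580/((194*(-11576))) = 88182122580/(-2245744) = 88182122580*(-1/2245744) = -22045530645/561436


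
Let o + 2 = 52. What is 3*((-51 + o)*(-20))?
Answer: 60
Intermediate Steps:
o = 50 (o = -2 + 52 = 50)
3*((-51 + o)*(-20)) = 3*((-51 + 50)*(-20)) = 3*(-1*(-20)) = 3*20 = 60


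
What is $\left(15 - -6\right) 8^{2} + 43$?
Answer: $1387$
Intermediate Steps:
$\left(15 - -6\right) 8^{2} + 43 = \left(15 + 6\right) 64 + 43 = 21 \cdot 64 + 43 = 1344 + 43 = 1387$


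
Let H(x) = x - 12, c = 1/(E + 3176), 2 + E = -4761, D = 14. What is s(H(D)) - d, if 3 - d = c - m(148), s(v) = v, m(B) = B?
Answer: -236464/1587 ≈ -149.00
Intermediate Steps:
E = -4763 (E = -2 - 4761 = -4763)
c = -1/1587 (c = 1/(-4763 + 3176) = 1/(-1587) = -1/1587 ≈ -0.00063012)
H(x) = -12 + x
d = 239638/1587 (d = 3 - (-1/1587 - 1*148) = 3 - (-1/1587 - 148) = 3 - 1*(-234877/1587) = 3 + 234877/1587 = 239638/1587 ≈ 151.00)
s(H(D)) - d = (-12 + 14) - 1*239638/1587 = 2 - 239638/1587 = -236464/1587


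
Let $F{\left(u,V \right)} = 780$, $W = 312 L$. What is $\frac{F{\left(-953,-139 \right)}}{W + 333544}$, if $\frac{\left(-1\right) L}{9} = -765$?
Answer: $\frac{195}{620416} \approx 0.00031431$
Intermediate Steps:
$L = 6885$ ($L = \left(-9\right) \left(-765\right) = 6885$)
$W = 2148120$ ($W = 312 \cdot 6885 = 2148120$)
$\frac{F{\left(-953,-139 \right)}}{W + 333544} = \frac{780}{2148120 + 333544} = \frac{780}{2481664} = 780 \cdot \frac{1}{2481664} = \frac{195}{620416}$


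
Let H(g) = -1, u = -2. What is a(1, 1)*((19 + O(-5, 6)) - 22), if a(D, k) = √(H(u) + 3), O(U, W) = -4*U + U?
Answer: 12*√2 ≈ 16.971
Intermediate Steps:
O(U, W) = -3*U
a(D, k) = √2 (a(D, k) = √(-1 + 3) = √2)
a(1, 1)*((19 + O(-5, 6)) - 22) = √2*((19 - 3*(-5)) - 22) = √2*((19 + 15) - 22) = √2*(34 - 22) = √2*12 = 12*√2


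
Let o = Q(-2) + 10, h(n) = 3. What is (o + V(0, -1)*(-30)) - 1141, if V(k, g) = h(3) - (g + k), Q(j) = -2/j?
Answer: -1250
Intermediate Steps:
V(k, g) = 3 - g - k (V(k, g) = 3 - (g + k) = 3 + (-g - k) = 3 - g - k)
o = 11 (o = -2/(-2) + 10 = -2*(-½) + 10 = 1 + 10 = 11)
(o + V(0, -1)*(-30)) - 1141 = (11 + (3 - 1*(-1) - 1*0)*(-30)) - 1141 = (11 + (3 + 1 + 0)*(-30)) - 1141 = (11 + 4*(-30)) - 1141 = (11 - 120) - 1141 = -109 - 1141 = -1250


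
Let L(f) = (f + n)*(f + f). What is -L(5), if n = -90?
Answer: 850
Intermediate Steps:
L(f) = 2*f*(-90 + f) (L(f) = (f - 90)*(f + f) = (-90 + f)*(2*f) = 2*f*(-90 + f))
-L(5) = -2*5*(-90 + 5) = -2*5*(-85) = -1*(-850) = 850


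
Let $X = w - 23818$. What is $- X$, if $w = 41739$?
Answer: $-17921$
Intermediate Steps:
$X = 17921$ ($X = 41739 - 23818 = 17921$)
$- X = \left(-1\right) 17921 = -17921$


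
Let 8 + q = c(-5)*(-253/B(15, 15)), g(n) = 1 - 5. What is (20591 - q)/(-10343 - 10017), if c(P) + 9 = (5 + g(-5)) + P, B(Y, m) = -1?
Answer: -2986/2545 ≈ -1.1733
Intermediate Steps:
g(n) = -4
c(P) = -8 + P (c(P) = -9 + ((5 - 4) + P) = -9 + (1 + P) = -8 + P)
q = -3297 (q = -8 + (-8 - 5)*(-253/(-1)) = -8 - (-3289)*(-1) = -8 - 13*253 = -8 - 3289 = -3297)
(20591 - q)/(-10343 - 10017) = (20591 - 1*(-3297))/(-10343 - 10017) = (20591 + 3297)/(-20360) = 23888*(-1/20360) = -2986/2545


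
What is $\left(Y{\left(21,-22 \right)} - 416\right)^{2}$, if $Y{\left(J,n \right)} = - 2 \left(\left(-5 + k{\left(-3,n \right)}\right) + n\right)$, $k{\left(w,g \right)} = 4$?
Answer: $136900$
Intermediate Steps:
$Y{\left(J,n \right)} = 2 - 2 n$ ($Y{\left(J,n \right)} = - 2 \left(\left(-5 + 4\right) + n\right) = - 2 \left(-1 + n\right) = 2 - 2 n$)
$\left(Y{\left(21,-22 \right)} - 416\right)^{2} = \left(\left(2 - -44\right) - 416\right)^{2} = \left(\left(2 + 44\right) - 416\right)^{2} = \left(46 - 416\right)^{2} = \left(-370\right)^{2} = 136900$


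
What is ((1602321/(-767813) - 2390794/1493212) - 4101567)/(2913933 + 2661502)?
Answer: -335891564688107959/456591322797094990 ≈ -0.73565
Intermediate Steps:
((1602321/(-767813) - 2390794/1493212) - 4101567)/(2913933 + 2661502) = ((1602321*(-1/767813) - 2390794*1/1493212) - 4101567)/5575435 = ((-1602321/767813 - 170771/106658) - 4101567)*(1/5575435) = (-302020547041/81893398954 - 4101567)*(1/5575435) = -335891564688107959/81893398954*1/5575435 = -335891564688107959/456591322797094990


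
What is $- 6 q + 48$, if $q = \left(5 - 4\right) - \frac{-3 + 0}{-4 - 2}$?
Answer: $45$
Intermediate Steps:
$q = \frac{1}{2}$ ($q = 1 - - \frac{3}{-6} = 1 - \left(-3\right) \left(- \frac{1}{6}\right) = 1 - \frac{1}{2} = \frac{1}{2} \approx 0.5$)
$- 6 q + 48 = \left(-6\right) \frac{1}{2} + 48 = -3 + 48 = 45$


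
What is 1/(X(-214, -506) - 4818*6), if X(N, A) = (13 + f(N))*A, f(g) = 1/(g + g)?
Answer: -214/7593751 ≈ -2.8181e-5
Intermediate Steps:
f(g) = 1/(2*g)
X(N, A) = A*(13 + 1/(2*N)) (X(N, A) = (13 + 1/(2*N))*A = A*(13 + 1/(2*N)))
1/(X(-214, -506) - 4818*6) = 1/((13*(-506) + (1/2)*(-506)/(-214)) - 4818*6) = 1/((-6578 + (1/2)*(-506)*(-1/214)) - 28908) = 1/((-6578 + 253/214) - 28908) = 1/(-1407439/214 - 28908) = 1/(-7593751/214) = -214/7593751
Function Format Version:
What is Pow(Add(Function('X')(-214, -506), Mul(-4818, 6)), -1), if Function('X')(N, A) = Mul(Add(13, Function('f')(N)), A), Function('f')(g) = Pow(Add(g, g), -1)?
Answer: Rational(-214, 7593751) ≈ -2.8181e-5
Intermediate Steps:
Function('f')(g) = Mul(Rational(1, 2), Pow(g, -1)) (Function('f')(g) = Pow(Mul(2, g), -1) = Mul(Rational(1, 2), Pow(g, -1)))
Function('X')(N, A) = Mul(A, Add(13, Mul(Rational(1, 2), Pow(N, -1)))) (Function('X')(N, A) = Mul(Add(13, Mul(Rational(1, 2), Pow(N, -1))), A) = Mul(A, Add(13, Mul(Rational(1, 2), Pow(N, -1)))))
Pow(Add(Function('X')(-214, -506), Mul(-4818, 6)), -1) = Pow(Add(Add(Mul(13, -506), Mul(Rational(1, 2), -506, Pow(-214, -1))), Mul(-4818, 6)), -1) = Pow(Add(Add(-6578, Mul(Rational(1, 2), -506, Rational(-1, 214))), -28908), -1) = Pow(Add(Add(-6578, Rational(253, 214)), -28908), -1) = Pow(Add(Rational(-1407439, 214), -28908), -1) = Pow(Rational(-7593751, 214), -1) = Rational(-214, 7593751)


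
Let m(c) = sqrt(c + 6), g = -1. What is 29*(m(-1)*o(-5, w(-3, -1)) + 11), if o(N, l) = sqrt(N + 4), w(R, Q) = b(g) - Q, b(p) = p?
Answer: 319 + 29*I*sqrt(5) ≈ 319.0 + 64.846*I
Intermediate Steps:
m(c) = sqrt(6 + c)
w(R, Q) = -1 - Q
o(N, l) = sqrt(4 + N)
29*(m(-1)*o(-5, w(-3, -1)) + 11) = 29*(sqrt(6 - 1)*sqrt(4 - 5) + 11) = 29*(sqrt(5)*sqrt(-1) + 11) = 29*(sqrt(5)*I + 11) = 29*(I*sqrt(5) + 11) = 29*(11 + I*sqrt(5)) = 319 + 29*I*sqrt(5)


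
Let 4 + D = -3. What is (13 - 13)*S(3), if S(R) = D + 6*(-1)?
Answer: 0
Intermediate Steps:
D = -7 (D = -4 - 3 = -7)
S(R) = -13 (S(R) = -7 + 6*(-1) = -7 - 6 = -13)
(13 - 13)*S(3) = (13 - 13)*(-13) = 0*(-13) = 0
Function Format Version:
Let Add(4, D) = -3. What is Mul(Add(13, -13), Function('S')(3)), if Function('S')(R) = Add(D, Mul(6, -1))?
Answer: 0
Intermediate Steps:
D = -7 (D = Add(-4, -3) = -7)
Function('S')(R) = -13 (Function('S')(R) = Add(-7, Mul(6, -1)) = Add(-7, -6) = -13)
Mul(Add(13, -13), Function('S')(3)) = Mul(Add(13, -13), -13) = Mul(0, -13) = 0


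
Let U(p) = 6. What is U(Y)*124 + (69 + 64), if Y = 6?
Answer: 877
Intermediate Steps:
U(Y)*124 + (69 + 64) = 6*124 + (69 + 64) = 744 + 133 = 877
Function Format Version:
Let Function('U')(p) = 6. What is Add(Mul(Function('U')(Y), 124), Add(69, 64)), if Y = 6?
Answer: 877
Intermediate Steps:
Add(Mul(Function('U')(Y), 124), Add(69, 64)) = Add(Mul(6, 124), Add(69, 64)) = Add(744, 133) = 877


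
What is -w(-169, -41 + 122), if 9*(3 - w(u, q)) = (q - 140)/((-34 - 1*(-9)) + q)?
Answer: -1571/504 ≈ -3.1171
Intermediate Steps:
w(u, q) = 3 - (-140 + q)/(9*(-25 + q)) (w(u, q) = 3 - (q - 140)/(9*((-34 - 1*(-9)) + q)) = 3 - (-140 + q)/(9*((-34 + 9) + q)) = 3 - (-140 + q)/(9*(-25 + q)))
-w(-169, -41 + 122) = -(-535 + 26*(-41 + 122))/(9*(-25 + (-41 + 122))) = -(-535 + 26*81)/(9*(-25 + 81)) = -(-535 + 2106)/(9*56) = -1571/(9*56) = -1*1571/504 = -1571/504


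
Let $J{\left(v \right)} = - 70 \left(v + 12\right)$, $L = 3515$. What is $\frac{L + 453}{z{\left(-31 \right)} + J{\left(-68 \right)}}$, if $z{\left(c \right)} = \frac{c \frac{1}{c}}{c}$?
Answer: $\frac{123008}{121519} \approx 1.0123$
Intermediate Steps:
$z{\left(c \right)} = \frac{1}{c}$ ($z{\left(c \right)} = 1 \frac{1}{c} = \frac{1}{c}$)
$J{\left(v \right)} = -840 - 70 v$ ($J{\left(v \right)} = - 70 \left(12 + v\right) = -840 - 70 v$)
$\frac{L + 453}{z{\left(-31 \right)} + J{\left(-68 \right)}} = \frac{3515 + 453}{\frac{1}{-31} - -3920} = \frac{3968}{- \frac{1}{31} + \left(-840 + 4760\right)} = \frac{3968}{- \frac{1}{31} + 3920} = \frac{3968}{\frac{121519}{31}} = 3968 \cdot \frac{31}{121519} = \frac{123008}{121519}$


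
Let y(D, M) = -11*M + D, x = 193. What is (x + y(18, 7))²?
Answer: 17956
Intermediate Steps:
y(D, M) = D - 11*M
(x + y(18, 7))² = (193 + (18 - 11*7))² = (193 + (18 - 77))² = (193 - 59)² = 134² = 17956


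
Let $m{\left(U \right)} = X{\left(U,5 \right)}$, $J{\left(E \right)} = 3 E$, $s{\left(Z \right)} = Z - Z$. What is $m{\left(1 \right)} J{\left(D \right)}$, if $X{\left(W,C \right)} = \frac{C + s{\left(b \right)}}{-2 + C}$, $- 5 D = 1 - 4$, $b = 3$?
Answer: $3$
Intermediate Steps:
$s{\left(Z \right)} = 0$
$D = \frac{3}{5}$ ($D = - \frac{1 - 4}{5} = \left(- \frac{1}{5}\right) \left(-3\right) = \frac{3}{5} \approx 0.6$)
$X{\left(W,C \right)} = \frac{C}{-2 + C}$ ($X{\left(W,C \right)} = \frac{C + 0}{-2 + C} = \frac{C}{-2 + C}$)
$m{\left(U \right)} = \frac{5}{3}$ ($m{\left(U \right)} = \frac{5}{-2 + 5} = \frac{5}{3}$)
$m{\left(1 \right)} J{\left(D \right)} = \frac{5 \cdot 3 \cdot \frac{3}{5}}{3} = \frac{5}{3} \cdot \frac{9}{5} = 3$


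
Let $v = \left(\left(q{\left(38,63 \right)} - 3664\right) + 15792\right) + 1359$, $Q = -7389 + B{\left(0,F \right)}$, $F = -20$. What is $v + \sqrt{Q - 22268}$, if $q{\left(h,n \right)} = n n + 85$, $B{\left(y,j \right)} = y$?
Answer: $17541 + i \sqrt{29657} \approx 17541.0 + 172.21 i$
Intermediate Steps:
$q{\left(h,n \right)} = 85 + n^{2}$ ($q{\left(h,n \right)} = n^{2} + 85 = 85 + n^{2}$)
$Q = -7389$ ($Q = -7389 + 0 = -7389$)
$v = 17541$ ($v = \left(\left(\left(85 + 63^{2}\right) - 3664\right) + 15792\right) + 1359 = \left(\left(\left(85 + 3969\right) - 3664\right) + 15792\right) + 1359 = \left(\left(4054 - 3664\right) + 15792\right) + 1359 = \left(390 + 15792\right) + 1359 = 16182 + 1359 = 17541$)
$v + \sqrt{Q - 22268} = 17541 + \sqrt{-7389 - 22268} = 17541 + \sqrt{-29657} = 17541 + i \sqrt{29657}$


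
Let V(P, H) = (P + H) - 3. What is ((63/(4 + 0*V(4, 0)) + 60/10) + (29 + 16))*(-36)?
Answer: -2403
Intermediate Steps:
V(P, H) = -3 + H + P (V(P, H) = (H + P) - 3 = -3 + H + P)
((63/(4 + 0*V(4, 0)) + 60/10) + (29 + 16))*(-36) = ((63/(4 + 0*(-3 + 0 + 4)) + 60/10) + (29 + 16))*(-36) = ((63/(4 + 0*1) + 60*(⅒)) + 45)*(-36) = ((63/(4 + 0) + 6) + 45)*(-36) = ((63/4 + 6) + 45)*(-36) = (87/4 + 45)*(-36) = (267/4)*(-36) = -2403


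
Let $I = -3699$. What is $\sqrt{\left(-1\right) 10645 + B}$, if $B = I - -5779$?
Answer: $i \sqrt{8565} \approx 92.547 i$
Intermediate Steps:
$B = 2080$ ($B = -3699 - -5779 = -3699 + 5779 = 2080$)
$\sqrt{\left(-1\right) 10645 + B} = \sqrt{\left(-1\right) 10645 + 2080} = \sqrt{-10645 + 2080} = \sqrt{-8565} = i \sqrt{8565}$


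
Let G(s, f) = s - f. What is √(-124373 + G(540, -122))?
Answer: I*√123711 ≈ 351.73*I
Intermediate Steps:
√(-124373 + G(540, -122)) = √(-124373 + (540 - 1*(-122))) = √(-124373 + (540 + 122)) = √(-124373 + 662) = √(-123711) = I*√123711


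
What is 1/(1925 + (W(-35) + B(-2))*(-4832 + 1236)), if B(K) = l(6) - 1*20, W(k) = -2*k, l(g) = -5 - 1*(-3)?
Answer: -1/170683 ≈ -5.8588e-6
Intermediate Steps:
l(g) = -2 (l(g) = -5 + 3 = -2)
B(K) = -22 (B(K) = -2 - 1*20 = -2 - 20 = -22)
1/(1925 + (W(-35) + B(-2))*(-4832 + 1236)) = 1/(1925 + (-2*(-35) - 22)*(-4832 + 1236)) = 1/(1925 + (70 - 22)*(-3596)) = 1/(1925 + 48*(-3596)) = 1/(1925 - 172608) = 1/(-170683) = -1/170683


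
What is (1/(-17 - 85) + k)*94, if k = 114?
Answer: 546469/51 ≈ 10715.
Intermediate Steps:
(1/(-17 - 85) + k)*94 = (1/(-17 - 85) + 114)*94 = (1/(-102) + 114)*94 = (-1/102 + 114)*94 = (11627/102)*94 = 546469/51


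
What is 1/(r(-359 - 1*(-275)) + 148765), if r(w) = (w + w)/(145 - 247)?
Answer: 17/2529033 ≈ 6.7219e-6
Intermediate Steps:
r(w) = -w/51 (r(w) = (2*w)/(-102) = (2*w)*(-1/102) = -w/51)
1/(r(-359 - 1*(-275)) + 148765) = 1/(-(-359 - 1*(-275))/51 + 148765) = 1/(-(-359 + 275)/51 + 148765) = 1/(-1/51*(-84) + 148765) = 1/(28/17 + 148765) = 1/(2529033/17) = 17/2529033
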